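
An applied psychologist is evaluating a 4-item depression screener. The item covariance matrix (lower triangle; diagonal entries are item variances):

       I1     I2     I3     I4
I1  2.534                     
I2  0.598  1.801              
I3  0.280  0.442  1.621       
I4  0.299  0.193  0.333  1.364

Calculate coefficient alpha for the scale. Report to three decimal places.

α = 0.493

ΣVar(i) = 2.534 + 1.801 + 1.621 + 1.364 = 7.320
Σ_{i<j} σ_ij = 2.145
Var(T) = 7.320 + 2 × 2.145 = 11.610
α = (k/(k−1))·(1 − ΣVar(i)/Var(T)) = (4/3)·(1 − 7.320/11.610) = 0.493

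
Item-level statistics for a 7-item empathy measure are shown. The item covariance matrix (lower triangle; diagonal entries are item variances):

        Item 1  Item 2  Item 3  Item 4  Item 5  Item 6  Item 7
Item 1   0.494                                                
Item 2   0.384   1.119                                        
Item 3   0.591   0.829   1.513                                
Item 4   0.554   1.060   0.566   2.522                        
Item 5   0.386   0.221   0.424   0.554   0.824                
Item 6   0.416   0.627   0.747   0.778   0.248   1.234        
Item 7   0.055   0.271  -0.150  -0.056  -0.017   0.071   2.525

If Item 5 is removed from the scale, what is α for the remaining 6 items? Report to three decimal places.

α = 0.707

Remaining items: Item 1, Item 2, Item 3, Item 4, Item 6, Item 7 (k = 6).
Σσ²ᵢ = 0.494 + 1.119 + 1.513 + 2.522 + 1.234 + 2.525 = 9.407
total variance = 9.407 + 2 × 6.743 = 22.893
α (item deleted) = (6/5)·(1 − 9.407/22.893) = 0.707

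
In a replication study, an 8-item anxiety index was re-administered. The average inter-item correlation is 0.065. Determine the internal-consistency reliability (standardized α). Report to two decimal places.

standardized α = 0.36

Standardized α = k·r̄ / (1 + (k−1)·r̄) = 8 × 0.065 / (1 + 7 × 0.065)
  = 0.5200 / 1.4550 = 0.36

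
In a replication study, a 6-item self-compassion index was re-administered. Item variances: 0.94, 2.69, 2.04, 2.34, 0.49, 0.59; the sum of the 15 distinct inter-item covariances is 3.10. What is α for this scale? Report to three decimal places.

Σσ²ᵢ = 0.94 + 2.69 + 2.04 + 2.34 + 0.49 + 0.59 = 9.09
Sum of distinct covariances = 3.10
σ²_total = Σσ²ᵢ + 2·Σcov = 9.09 + 2 × 3.10 = 15.29
α = (6/5)·(1 − 9.09/15.29) = 0.487

α = 0.487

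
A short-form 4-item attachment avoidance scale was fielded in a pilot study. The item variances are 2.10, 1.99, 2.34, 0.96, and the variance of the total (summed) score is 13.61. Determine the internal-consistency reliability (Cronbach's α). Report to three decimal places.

Σσ²ᵢ = 2.10 + 1.99 + 2.34 + 0.96 = 7.39
α = (k/(k−1))·(1 − Σσ²ᵢ/σ²_total) = (4/3)·(1 − 7.39/13.61) = 0.609

Cronbach's α = 0.609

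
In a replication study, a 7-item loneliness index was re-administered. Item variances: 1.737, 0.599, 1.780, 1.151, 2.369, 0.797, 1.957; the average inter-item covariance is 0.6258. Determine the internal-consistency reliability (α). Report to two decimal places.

Σσᵢ² = 1.737 + 0.599 + 1.780 + 1.151 + 2.369 + 0.797 + 1.957 = 10.390
Sum of the 21 distinct covariances = 21 × 0.6258 = 13.1418
σ²_T = Σσᵢ² + 2·Σcov = 10.390 + 2 × 13.1418 = 36.6736
α = (7/6)·(1 − 10.390/36.6736) = 0.84

α = 0.84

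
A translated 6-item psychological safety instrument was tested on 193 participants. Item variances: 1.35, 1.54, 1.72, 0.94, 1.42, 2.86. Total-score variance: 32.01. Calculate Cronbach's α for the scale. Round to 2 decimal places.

sum of item variances = 1.35 + 1.54 + 1.72 + 0.94 + 1.42 + 2.86 = 9.83
α = (k/(k−1))·(1 − sum of item variances/σ²_T) = (6/5)·(1 − 9.83/32.01) = 0.83

α = 0.83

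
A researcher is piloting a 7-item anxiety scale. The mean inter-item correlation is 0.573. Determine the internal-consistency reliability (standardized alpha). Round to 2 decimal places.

Standardized α = k·r̄ / (1 + (k−1)·r̄) = 7 × 0.573 / (1 + 6 × 0.573)
  = 4.0110 / 4.4380 = 0.90

α = 0.90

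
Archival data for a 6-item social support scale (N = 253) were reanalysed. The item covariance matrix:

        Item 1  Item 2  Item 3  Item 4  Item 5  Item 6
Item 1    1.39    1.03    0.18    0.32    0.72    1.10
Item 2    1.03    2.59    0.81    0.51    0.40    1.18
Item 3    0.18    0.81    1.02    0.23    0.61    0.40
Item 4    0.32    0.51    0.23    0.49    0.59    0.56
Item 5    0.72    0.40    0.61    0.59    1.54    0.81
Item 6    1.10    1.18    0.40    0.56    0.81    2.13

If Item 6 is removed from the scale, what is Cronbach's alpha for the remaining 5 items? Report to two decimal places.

Remaining items: Item 1, Item 2, Item 3, Item 4, Item 5 (k = 5).
Σσ²ᵢ = 1.39 + 2.59 + 1.02 + 0.49 + 1.54 = 7.03
σ²_T = 7.03 + 2 × 5.40 = 17.83
α (item deleted) = (5/4)·(1 − 7.03/17.83) = 0.76

Cronbach's alpha = 0.76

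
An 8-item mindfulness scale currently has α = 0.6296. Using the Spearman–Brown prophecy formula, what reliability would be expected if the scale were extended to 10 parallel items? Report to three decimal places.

Length factor m = 10/8 = 1.2500
α' = m·α / (1 + (m−1)·α)
   = 10/8 × 0.6296 / (1 + (10/8 − 1) × 0.6296)
   = 0.7870 / 1.1574 = 0.680

predicted reliability = 0.680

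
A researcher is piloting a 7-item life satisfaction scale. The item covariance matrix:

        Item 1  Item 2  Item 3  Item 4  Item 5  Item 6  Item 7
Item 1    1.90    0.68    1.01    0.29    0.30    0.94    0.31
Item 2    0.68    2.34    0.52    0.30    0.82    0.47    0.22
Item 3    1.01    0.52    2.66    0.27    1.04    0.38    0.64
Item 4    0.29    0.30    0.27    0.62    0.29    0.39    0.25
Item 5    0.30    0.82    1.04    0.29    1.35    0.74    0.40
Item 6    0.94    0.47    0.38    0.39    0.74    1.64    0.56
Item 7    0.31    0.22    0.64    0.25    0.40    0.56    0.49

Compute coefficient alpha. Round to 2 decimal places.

α = 0.77

Σσᵢ² = 1.90 + 2.34 + 2.66 + 0.62 + 1.35 + 1.64 + 0.49 = 11.00
Sum of the distinct covariances = 10.82
total variance = 11.00 + 2 × 10.82 = 32.64
α = (k/(k−1))·(1 − Σσᵢ²/total variance) = (7/6)·(1 − 11.00/32.64) = 0.77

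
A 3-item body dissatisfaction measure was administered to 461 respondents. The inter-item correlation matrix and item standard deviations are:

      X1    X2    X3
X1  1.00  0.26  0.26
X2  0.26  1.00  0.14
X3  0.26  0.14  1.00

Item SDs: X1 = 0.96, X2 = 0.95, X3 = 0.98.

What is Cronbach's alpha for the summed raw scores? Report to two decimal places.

α = 0.46

Σσ²ᵢ = 0.96² + 0.95² + 0.98² = 2.7845
Covariances σ_ij = r_ij · s_i · s_j:
  σ(X1,X2) = 0.26 × 0.96 × 0.95 = 0.2371
  σ(X1,X3) = 0.26 × 0.96 × 0.98 = 0.2446
  σ(X2,X3) = 0.14 × 0.95 × 0.98 = 0.1303
σ²_T = Σσ²ᵢ + 2·Σσ_ij = 2.7845 + 2 × 0.6120 = 4.0085
α = (3/2)·(1 − 2.7845/4.0085) = 0.46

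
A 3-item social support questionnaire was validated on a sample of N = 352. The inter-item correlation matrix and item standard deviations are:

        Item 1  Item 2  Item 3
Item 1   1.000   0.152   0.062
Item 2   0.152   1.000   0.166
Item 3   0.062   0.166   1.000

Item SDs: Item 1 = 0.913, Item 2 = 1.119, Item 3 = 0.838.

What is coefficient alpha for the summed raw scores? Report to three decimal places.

coefficient alpha = 0.307

Σσ²ᵢ = 0.913² + 1.119² + 0.838² = 2.7880
Covariances σ_ij = r_ij · s_i · s_j:
  σ(Item 1,Item 2) = 0.152 × 0.913 × 1.119 = 0.1553
  σ(Item 1,Item 3) = 0.062 × 0.913 × 0.838 = 0.0474
  σ(Item 2,Item 3) = 0.166 × 1.119 × 0.838 = 0.1557
σ²_T = Σσ²ᵢ + 2·Σσ_ij = 2.7880 + 2 × 0.3584 = 3.5048
α = (3/2)·(1 − 2.7880/3.5048) = 0.307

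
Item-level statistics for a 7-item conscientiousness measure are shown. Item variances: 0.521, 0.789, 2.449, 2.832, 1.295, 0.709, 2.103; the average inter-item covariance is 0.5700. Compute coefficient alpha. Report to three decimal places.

coefficient alpha = 0.806

sum of item variances = 0.521 + 0.789 + 2.449 + 2.832 + 1.295 + 0.709 + 2.103 = 10.698
Sum of the 21 distinct covariances = 21 × 0.5700 = 11.9700
total variance = sum of item variances + 2·Σcov = 10.698 + 2 × 11.9700 = 34.6380
α = (7/6)·(1 − 10.698/34.6380) = 0.806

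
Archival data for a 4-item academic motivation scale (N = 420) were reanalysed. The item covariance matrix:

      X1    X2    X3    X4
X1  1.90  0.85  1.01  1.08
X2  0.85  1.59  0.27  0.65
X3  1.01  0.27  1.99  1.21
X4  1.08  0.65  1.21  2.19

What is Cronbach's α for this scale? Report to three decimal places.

α = 0.759

ΣVar(i) = 1.90 + 1.59 + 1.99 + 2.19 = 7.67
Sum of the distinct covariances = 5.07
σ²_total = 7.67 + 2 × 5.07 = 17.81
α = (k/(k−1))·(1 − ΣVar(i)/σ²_total) = (4/3)·(1 − 7.67/17.81) = 0.759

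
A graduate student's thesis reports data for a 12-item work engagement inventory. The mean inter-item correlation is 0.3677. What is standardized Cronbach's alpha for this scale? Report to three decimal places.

Standardized α = k·r̄ / (1 + (k−1)·r̄) = 12 × 0.3677 / (1 + 11 × 0.3677)
  = 4.4124 / 5.0447 = 0.875

α = 0.875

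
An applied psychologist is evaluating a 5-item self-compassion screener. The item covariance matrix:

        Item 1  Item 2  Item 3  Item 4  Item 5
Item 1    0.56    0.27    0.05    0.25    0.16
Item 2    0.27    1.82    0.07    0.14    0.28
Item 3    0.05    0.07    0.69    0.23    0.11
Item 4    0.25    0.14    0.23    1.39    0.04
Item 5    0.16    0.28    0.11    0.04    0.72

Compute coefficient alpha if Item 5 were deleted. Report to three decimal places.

α = 0.416

Remaining items: Item 1, Item 2, Item 3, Item 4 (k = 4).
Σσᵢ² = 0.56 + 1.82 + 0.69 + 1.39 = 4.46
total variance = 4.46 + 2 × 1.01 = 6.48
α (item deleted) = (4/3)·(1 − 4.46/6.48) = 0.416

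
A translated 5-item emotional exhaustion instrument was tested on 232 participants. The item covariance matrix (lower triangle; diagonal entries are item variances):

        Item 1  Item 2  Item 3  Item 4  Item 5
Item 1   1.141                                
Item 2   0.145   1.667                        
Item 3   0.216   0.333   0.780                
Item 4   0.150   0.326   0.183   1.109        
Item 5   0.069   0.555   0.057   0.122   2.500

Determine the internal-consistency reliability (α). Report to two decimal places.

α = 0.47

Σσ²ᵢ = 1.141 + 1.667 + 0.780 + 1.109 + 2.500 = 7.197
Sum of the distinct covariances = 2.156
total variance = 7.197 + 2 × 2.156 = 11.509
α = (k/(k−1))·(1 − Σσ²ᵢ/total variance) = (5/4)·(1 − 7.197/11.509) = 0.47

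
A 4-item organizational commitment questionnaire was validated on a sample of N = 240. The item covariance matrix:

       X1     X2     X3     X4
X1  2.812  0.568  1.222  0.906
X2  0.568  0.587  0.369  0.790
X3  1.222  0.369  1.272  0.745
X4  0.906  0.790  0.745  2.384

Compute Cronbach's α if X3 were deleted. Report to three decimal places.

α = 0.659

Remaining items: X1, X2, X4 (k = 3).
Σσ²ᵢ = 2.812 + 0.587 + 2.384 = 5.783
σ²_T = 5.783 + 2 × 2.264 = 10.311
α (item deleted) = (3/2)·(1 − 5.783/10.311) = 0.659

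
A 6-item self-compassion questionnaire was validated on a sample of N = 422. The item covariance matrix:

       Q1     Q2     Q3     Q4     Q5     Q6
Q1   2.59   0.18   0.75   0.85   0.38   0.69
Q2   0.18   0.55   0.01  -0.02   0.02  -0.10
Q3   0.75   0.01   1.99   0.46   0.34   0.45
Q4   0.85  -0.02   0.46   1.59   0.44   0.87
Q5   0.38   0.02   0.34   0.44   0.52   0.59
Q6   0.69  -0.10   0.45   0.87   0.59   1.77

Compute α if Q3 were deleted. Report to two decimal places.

α = 0.66

Remaining items: Q1, Q2, Q4, Q5, Q6 (k = 5).
sum of item variances = 2.59 + 0.55 + 1.59 + 0.52 + 1.77 = 7.02
Var(T) = 7.02 + 2 × 3.90 = 14.82
α (item deleted) = (5/4)·(1 − 7.02/14.82) = 0.66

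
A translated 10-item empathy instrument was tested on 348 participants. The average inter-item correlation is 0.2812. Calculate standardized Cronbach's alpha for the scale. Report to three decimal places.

Standardized α = k·r̄ / (1 + (k−1)·r̄) = 10 × 0.2812 / (1 + 9 × 0.2812)
  = 2.8120 / 3.5308 = 0.796

standardized Cronbach's alpha = 0.796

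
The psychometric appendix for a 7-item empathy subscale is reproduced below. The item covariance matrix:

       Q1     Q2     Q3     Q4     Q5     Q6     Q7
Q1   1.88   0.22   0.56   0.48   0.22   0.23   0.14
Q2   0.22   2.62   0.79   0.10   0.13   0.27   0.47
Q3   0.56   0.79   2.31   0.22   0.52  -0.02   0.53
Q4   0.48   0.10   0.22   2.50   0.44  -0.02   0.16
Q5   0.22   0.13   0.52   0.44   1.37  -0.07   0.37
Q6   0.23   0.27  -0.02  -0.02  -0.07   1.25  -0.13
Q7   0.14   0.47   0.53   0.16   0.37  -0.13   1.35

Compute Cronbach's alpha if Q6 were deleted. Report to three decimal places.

Remaining items: Q1, Q2, Q3, Q4, Q5, Q7 (k = 6).
sum of item variances = 1.88 + 2.62 + 2.31 + 2.50 + 1.37 + 1.35 = 12.03
Var(T) = 12.03 + 2 × 5.35 = 22.73
α (item deleted) = (6/5)·(1 − 12.03/22.73) = 0.565

α = 0.565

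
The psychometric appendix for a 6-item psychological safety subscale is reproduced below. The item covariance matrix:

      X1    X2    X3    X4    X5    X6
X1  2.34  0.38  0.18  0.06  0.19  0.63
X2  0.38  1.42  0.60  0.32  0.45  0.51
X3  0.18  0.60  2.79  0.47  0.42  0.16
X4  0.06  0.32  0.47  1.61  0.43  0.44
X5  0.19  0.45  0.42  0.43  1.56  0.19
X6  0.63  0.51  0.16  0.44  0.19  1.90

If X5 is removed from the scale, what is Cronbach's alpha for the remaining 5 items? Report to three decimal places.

Cronbach's alpha = 0.534

Remaining items: X1, X2, X3, X4, X6 (k = 5).
ΣVar(i) = 2.34 + 1.42 + 2.79 + 1.61 + 1.90 = 10.06
σ²_total = 10.06 + 2 × 3.75 = 17.56
α (item deleted) = (5/4)·(1 − 10.06/17.56) = 0.534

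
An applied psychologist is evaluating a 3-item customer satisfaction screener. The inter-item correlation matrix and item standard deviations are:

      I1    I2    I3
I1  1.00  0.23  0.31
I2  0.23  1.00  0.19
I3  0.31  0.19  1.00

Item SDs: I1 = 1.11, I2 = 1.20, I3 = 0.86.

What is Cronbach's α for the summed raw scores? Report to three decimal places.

Cronbach's α = 0.478

Σσ²ᵢ = 1.11² + 1.20² + 0.86² = 3.4117
Covariances σ_ij = r_ij · s_i · s_j:
  σ(I1,I2) = 0.23 × 1.11 × 1.20 = 0.3064
  σ(I1,I3) = 0.31 × 1.11 × 0.86 = 0.2959
  σ(I2,I3) = 0.19 × 1.20 × 0.86 = 0.1961
σ²_T = Σσ²ᵢ + 2·Σσ_ij = 3.4117 + 2 × 0.7984 = 5.0085
α = (3/2)·(1 − 3.4117/5.0085) = 0.478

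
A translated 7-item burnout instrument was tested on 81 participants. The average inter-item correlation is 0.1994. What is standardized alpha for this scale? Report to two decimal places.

α = 0.64

Standardized α = k·r̄ / (1 + (k−1)·r̄) = 7 × 0.1994 / (1 + 6 × 0.1994)
  = 1.3958 / 2.1964 = 0.64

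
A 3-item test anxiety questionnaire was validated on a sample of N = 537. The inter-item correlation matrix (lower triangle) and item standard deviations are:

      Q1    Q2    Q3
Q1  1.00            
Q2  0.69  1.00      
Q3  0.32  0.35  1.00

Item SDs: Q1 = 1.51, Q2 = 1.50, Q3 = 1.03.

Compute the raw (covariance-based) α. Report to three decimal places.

α = 0.723

Σσ²ᵢ = 1.51² + 1.50² + 1.03² = 5.5910
Covariances σ_ij = r_ij · s_i · s_j:
  σ(Q1,Q2) = 0.69 × 1.51 × 1.50 = 1.5628
  σ(Q1,Q3) = 0.32 × 1.51 × 1.03 = 0.4977
  σ(Q2,Q3) = 0.35 × 1.50 × 1.03 = 0.5407
σ²_T = Σσ²ᵢ + 2·Σσ_ij = 5.5910 + 2 × 2.6012 = 10.7934
α = (3/2)·(1 − 5.5910/10.7934) = 0.723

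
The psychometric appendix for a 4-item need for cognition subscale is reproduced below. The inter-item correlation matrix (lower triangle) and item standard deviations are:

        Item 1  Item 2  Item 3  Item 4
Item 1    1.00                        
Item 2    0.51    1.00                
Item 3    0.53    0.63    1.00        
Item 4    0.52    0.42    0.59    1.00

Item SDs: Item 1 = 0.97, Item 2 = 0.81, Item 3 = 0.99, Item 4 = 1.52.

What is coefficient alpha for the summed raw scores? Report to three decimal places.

Σσ²ᵢ = 0.97² + 0.81² + 0.99² + 1.52² = 4.8875
Covariances σ_ij = r_ij · s_i · s_j:
  σ(Item 1,Item 2) = 0.51 × 0.97 × 0.81 = 0.4007
  σ(Item 1,Item 3) = 0.53 × 0.97 × 0.99 = 0.5090
  σ(Item 1,Item 4) = 0.52 × 0.97 × 1.52 = 0.7667
  σ(Item 2,Item 3) = 0.63 × 0.81 × 0.99 = 0.5052
  σ(Item 2,Item 4) = 0.42 × 0.81 × 1.52 = 0.5171
  σ(Item 3,Item 4) = 0.59 × 0.99 × 1.52 = 0.8878
σ²_T = Σσ²ᵢ + 2·Σσ_ij = 4.8875 + 2 × 3.5865 = 12.0605
α = (4/3)·(1 − 4.8875/12.0605) = 0.793

α = 0.793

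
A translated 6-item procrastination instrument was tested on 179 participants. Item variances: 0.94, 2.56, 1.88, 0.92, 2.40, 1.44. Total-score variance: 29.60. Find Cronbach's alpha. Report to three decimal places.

α = 0.789

ΣVar(i) = 0.94 + 2.56 + 1.88 + 0.92 + 2.40 + 1.44 = 10.14
α = (k/(k−1))·(1 − ΣVar(i)/σ²_T) = (6/5)·(1 − 10.14/29.60) = 0.789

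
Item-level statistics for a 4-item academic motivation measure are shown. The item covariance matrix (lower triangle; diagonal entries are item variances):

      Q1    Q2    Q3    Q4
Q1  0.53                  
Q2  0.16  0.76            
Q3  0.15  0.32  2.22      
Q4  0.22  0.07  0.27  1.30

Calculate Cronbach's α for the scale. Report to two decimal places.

Σσ²ᵢ = 0.53 + 0.76 + 2.22 + 1.30 = 4.81
Sum of off-diagonal covariances = 1.19
total variance = 4.81 + 2 × 1.19 = 7.19
α = (k/(k−1))·(1 − Σσ²ᵢ/total variance) = (4/3)·(1 − 4.81/7.19) = 0.44

α = 0.44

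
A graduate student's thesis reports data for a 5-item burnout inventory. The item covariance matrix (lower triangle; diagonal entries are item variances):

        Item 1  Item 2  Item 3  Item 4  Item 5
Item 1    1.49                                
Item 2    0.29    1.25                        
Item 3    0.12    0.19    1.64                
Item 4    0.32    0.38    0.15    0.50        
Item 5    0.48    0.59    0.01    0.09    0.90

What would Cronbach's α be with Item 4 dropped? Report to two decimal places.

Cronbach's α = 0.52

Remaining items: Item 1, Item 2, Item 3, Item 5 (k = 4).
Σσ²ᵢ = 1.49 + 1.25 + 1.64 + 0.90 = 5.28
σ²_T = 5.28 + 2 × 1.68 = 8.64
α (item deleted) = (4/3)·(1 − 5.28/8.64) = 0.52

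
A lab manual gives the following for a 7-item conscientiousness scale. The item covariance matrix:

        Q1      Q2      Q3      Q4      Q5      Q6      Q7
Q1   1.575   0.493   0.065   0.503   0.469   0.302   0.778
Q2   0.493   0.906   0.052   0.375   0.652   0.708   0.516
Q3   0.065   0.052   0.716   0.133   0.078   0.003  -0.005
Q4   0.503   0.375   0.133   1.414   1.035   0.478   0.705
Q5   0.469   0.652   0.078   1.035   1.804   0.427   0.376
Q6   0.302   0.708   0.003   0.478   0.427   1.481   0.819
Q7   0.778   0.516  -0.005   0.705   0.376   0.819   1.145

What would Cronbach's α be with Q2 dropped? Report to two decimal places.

α = 0.72

Remaining items: Q1, Q3, Q4, Q5, Q6, Q7 (k = 6).
ΣVar(i) = 1.575 + 0.716 + 1.414 + 1.804 + 1.481 + 1.145 = 8.135
total variance = 8.135 + 2 × 6.166 = 20.467
α (item deleted) = (6/5)·(1 − 8.135/20.467) = 0.72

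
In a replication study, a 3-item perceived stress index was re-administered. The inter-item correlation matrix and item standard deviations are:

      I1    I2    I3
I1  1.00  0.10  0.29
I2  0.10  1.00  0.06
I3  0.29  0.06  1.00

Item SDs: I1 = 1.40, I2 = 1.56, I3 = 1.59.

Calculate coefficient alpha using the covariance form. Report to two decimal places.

Σσ²ᵢ = 1.40² + 1.56² + 1.59² = 6.9217
Covariances σ_ij = r_ij · s_i · s_j:
  σ(I1,I2) = 0.10 × 1.40 × 1.56 = 0.2184
  σ(I1,I3) = 0.29 × 1.40 × 1.59 = 0.6455
  σ(I2,I3) = 0.06 × 1.56 × 1.59 = 0.1488
σ²_T = Σσ²ᵢ + 2·Σσ_ij = 6.9217 + 2 × 1.0127 = 8.9471
α = (3/2)·(1 − 6.9217/8.9471) = 0.34

α = 0.34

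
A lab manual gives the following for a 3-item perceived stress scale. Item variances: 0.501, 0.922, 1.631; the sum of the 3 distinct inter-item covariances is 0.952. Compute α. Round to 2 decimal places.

α = 0.58

ΣVar(i) = 0.501 + 0.922 + 1.631 = 3.054
Sum of distinct covariances = 0.952
total variance = ΣVar(i) + 2·Σcov = 3.054 + 2 × 0.952 = 4.958
α = (3/2)·(1 − 3.054/4.958) = 0.58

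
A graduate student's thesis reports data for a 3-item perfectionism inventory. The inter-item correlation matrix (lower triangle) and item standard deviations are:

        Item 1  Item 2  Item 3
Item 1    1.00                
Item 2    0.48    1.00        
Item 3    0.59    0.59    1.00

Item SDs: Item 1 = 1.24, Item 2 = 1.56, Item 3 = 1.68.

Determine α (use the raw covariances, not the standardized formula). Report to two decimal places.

α = 0.78

Σσ²ᵢ = 1.24² + 1.56² + 1.68² = 6.7936
Covariances σ_ij = r_ij · s_i · s_j:
  σ(Item 1,Item 2) = 0.48 × 1.24 × 1.56 = 0.9285
  σ(Item 1,Item 3) = 0.59 × 1.24 × 1.68 = 1.2291
  σ(Item 2,Item 3) = 0.59 × 1.56 × 1.68 = 1.5463
σ²_T = Σσ²ᵢ + 2·Σσ_ij = 6.7936 + 2 × 3.7039 = 14.2014
α = (3/2)·(1 − 6.7936/14.2014) = 0.78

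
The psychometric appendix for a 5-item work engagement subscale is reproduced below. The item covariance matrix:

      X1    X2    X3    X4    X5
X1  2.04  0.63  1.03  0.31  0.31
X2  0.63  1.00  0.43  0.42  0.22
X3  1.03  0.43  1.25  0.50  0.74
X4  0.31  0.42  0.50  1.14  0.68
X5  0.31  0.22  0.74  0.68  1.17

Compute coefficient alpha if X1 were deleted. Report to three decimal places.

Remaining items: X2, X3, X4, X5 (k = 4).
Σσ²ᵢ = 1.00 + 1.25 + 1.14 + 1.17 = 4.56
total variance = 4.56 + 2 × 2.99 = 10.54
α (item deleted) = (4/3)·(1 − 4.56/10.54) = 0.756

α = 0.756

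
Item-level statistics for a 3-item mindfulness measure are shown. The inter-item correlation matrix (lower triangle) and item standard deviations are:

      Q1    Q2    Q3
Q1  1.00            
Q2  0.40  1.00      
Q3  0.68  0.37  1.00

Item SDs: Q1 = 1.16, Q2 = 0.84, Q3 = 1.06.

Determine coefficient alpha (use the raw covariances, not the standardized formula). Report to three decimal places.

Σσ²ᵢ = 1.16² + 0.84² + 1.06² = 3.1748
Covariances σ_ij = r_ij · s_i · s_j:
  σ(Q1,Q2) = 0.40 × 1.16 × 0.84 = 0.3898
  σ(Q1,Q3) = 0.68 × 1.16 × 1.06 = 0.8361
  σ(Q2,Q3) = 0.37 × 0.84 × 1.06 = 0.3294
σ²_T = Σσ²ᵢ + 2·Σσ_ij = 3.1748 + 2 × 1.5553 = 6.2854
α = (3/2)·(1 − 3.1748/6.2854) = 0.742

coefficient alpha = 0.742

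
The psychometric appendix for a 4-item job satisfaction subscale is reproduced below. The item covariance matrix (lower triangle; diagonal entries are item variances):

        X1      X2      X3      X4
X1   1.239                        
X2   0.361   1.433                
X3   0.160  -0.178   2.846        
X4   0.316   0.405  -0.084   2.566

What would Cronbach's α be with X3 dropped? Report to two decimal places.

Cronbach's α = 0.44

Remaining items: X1, X2, X4 (k = 3).
Σσᵢ² = 1.239 + 1.433 + 2.566 = 5.238
total variance = 5.238 + 2 × 1.082 = 7.402
α (item deleted) = (3/2)·(1 − 5.238/7.402) = 0.44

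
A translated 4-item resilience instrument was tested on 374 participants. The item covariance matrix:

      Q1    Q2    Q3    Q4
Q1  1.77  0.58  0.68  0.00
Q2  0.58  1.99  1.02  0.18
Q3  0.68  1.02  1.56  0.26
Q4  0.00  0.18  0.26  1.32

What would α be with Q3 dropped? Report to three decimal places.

Remaining items: Q1, Q2, Q4 (k = 3).
Σσ²ᵢ = 1.77 + 1.99 + 1.32 = 5.08
σ²_total = 5.08 + 2 × 0.76 = 6.60
α (item deleted) = (3/2)·(1 − 5.08/6.60) = 0.345

α = 0.345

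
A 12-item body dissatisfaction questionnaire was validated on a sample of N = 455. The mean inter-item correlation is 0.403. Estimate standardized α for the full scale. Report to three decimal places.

Standardized α = k·r̄ / (1 + (k−1)·r̄) = 12 × 0.403 / (1 + 11 × 0.403)
  = 4.8360 / 5.4330 = 0.890

standardized α = 0.890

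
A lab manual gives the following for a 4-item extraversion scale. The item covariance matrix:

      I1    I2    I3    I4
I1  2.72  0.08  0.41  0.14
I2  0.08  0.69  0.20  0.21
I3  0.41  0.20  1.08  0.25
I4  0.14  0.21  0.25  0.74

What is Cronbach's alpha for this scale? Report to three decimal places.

Σσᵢ² = 2.72 + 0.69 + 1.08 + 0.74 = 5.23
Sum of the distinct covariances = 1.29
Var(T) = 5.23 + 2 × 1.29 = 7.81
α = (k/(k−1))·(1 − Σσᵢ²/Var(T)) = (4/3)·(1 − 5.23/7.81) = 0.440

Cronbach's alpha = 0.440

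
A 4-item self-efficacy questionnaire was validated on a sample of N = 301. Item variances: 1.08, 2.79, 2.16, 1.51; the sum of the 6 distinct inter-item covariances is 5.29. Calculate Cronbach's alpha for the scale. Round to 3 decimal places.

Σσᵢ² = 1.08 + 2.79 + 2.16 + 1.51 = 7.54
Sum of distinct covariances = 5.29
σ²_total = Σσᵢ² + 2·Σcov = 7.54 + 2 × 5.29 = 18.12
α = (4/3)·(1 − 7.54/18.12) = 0.779

α = 0.779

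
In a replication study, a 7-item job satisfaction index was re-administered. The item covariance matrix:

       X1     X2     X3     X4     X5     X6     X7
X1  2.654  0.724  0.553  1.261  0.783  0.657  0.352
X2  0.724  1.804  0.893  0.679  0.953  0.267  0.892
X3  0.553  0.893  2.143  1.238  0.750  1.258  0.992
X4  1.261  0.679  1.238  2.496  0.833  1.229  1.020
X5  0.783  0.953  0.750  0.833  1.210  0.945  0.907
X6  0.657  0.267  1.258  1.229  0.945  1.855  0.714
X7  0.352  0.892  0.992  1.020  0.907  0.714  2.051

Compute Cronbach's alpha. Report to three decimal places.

Cronbach's alpha = 0.835

ΣVar(i) = 2.654 + 1.804 + 2.143 + 2.496 + 1.210 + 1.855 + 2.051 = 14.213
Sum of the distinct covariances = 17.900
σ²_total = 14.213 + 2 × 17.900 = 50.013
α = (k/(k−1))·(1 − ΣVar(i)/σ²_total) = (7/6)·(1 − 14.213/50.013) = 0.835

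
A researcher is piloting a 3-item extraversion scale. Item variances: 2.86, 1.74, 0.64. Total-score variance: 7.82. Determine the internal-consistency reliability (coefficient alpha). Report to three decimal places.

coefficient alpha = 0.495

sum of item variances = 2.86 + 1.74 + 0.64 = 5.24
α = (k/(k−1))·(1 − sum of item variances/σ²_T) = (3/2)·(1 − 5.24/7.82) = 0.495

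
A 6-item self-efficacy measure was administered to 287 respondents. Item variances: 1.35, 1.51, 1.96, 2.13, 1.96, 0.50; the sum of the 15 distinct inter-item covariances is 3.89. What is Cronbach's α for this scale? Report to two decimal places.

Cronbach's α = 0.54

ΣVar(i) = 1.35 + 1.51 + 1.96 + 2.13 + 1.96 + 0.50 = 9.41
Sum of distinct covariances = 3.89
σ²_T = ΣVar(i) + 2·Σcov = 9.41 + 2 × 3.89 = 17.19
α = (6/5)·(1 − 9.41/17.19) = 0.54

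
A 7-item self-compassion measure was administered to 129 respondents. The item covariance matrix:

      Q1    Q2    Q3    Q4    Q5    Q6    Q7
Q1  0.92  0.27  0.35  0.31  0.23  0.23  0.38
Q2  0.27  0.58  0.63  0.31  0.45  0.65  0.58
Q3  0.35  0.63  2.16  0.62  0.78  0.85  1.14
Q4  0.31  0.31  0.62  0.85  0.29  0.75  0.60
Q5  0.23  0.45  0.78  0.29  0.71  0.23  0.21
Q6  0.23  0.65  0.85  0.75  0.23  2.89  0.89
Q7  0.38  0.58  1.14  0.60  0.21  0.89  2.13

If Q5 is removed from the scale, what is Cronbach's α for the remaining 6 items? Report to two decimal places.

Remaining items: Q1, Q2, Q3, Q4, Q6, Q7 (k = 6).
sum of item variances = 0.92 + 0.58 + 2.16 + 0.85 + 2.89 + 2.13 = 9.53
σ²_T = 9.53 + 2 × 8.56 = 26.65
α (item deleted) = (6/5)·(1 − 9.53/26.65) = 0.77

α = 0.77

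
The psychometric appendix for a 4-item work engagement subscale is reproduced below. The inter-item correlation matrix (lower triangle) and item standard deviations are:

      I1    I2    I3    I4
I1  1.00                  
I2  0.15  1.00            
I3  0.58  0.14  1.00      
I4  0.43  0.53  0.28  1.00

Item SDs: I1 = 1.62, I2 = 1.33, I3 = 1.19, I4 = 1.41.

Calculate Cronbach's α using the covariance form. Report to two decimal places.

Cronbach's α = 0.68

Σσ²ᵢ = 1.62² + 1.33² + 1.19² + 1.41² = 7.7975
Covariances σ_ij = r_ij · s_i · s_j:
  σ(I1,I2) = 0.15 × 1.62 × 1.33 = 0.3232
  σ(I1,I3) = 0.58 × 1.62 × 1.19 = 1.1181
  σ(I1,I4) = 0.43 × 1.62 × 1.41 = 0.9822
  σ(I2,I3) = 0.14 × 1.33 × 1.19 = 0.2216
  σ(I2,I4) = 0.53 × 1.33 × 1.41 = 0.9939
  σ(I3,I4) = 0.28 × 1.19 × 1.41 = 0.4698
σ²_T = Σσ²ᵢ + 2·Σσ_ij = 7.7975 + 2 × 4.1088 = 16.0151
α = (4/3)·(1 − 7.7975/16.0151) = 0.68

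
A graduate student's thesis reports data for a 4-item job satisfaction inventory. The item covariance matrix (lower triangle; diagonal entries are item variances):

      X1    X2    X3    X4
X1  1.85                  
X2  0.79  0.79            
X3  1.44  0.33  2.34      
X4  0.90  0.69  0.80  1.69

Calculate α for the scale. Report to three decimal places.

Σσᵢ² = 1.85 + 0.79 + 2.34 + 1.69 = 6.67
Sum of off-diagonal covariances = 4.95
total variance = 6.67 + 2 × 4.95 = 16.57
α = (k/(k−1))·(1 − Σσᵢ²/total variance) = (4/3)·(1 − 6.67/16.57) = 0.797

α = 0.797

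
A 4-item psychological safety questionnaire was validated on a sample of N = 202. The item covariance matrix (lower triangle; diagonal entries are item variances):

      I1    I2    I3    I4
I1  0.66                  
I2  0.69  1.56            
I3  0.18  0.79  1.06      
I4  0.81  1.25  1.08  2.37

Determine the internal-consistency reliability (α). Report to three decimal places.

α = 0.839

Σσᵢ² = 0.66 + 1.56 + 1.06 + 2.37 = 5.65
Sum of off-diagonal covariances = 4.80
σ²_total = 5.65 + 2 × 4.80 = 15.25
α = (k/(k−1))·(1 − Σσᵢ²/σ²_total) = (4/3)·(1 − 5.65/15.25) = 0.839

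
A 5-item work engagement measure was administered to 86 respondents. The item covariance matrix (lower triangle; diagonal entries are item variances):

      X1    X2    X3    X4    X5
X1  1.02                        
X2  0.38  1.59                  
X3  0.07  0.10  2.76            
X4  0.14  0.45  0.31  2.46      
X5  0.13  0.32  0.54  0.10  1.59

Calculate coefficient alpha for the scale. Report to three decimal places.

Σσᵢ² = 1.02 + 1.59 + 2.76 + 2.46 + 1.59 = 9.42
Σ_{i<j} σ_ij = 2.54
Var(T) = 9.42 + 2 × 2.54 = 14.50
α = (k/(k−1))·(1 − Σσᵢ²/Var(T)) = (5/4)·(1 − 9.42/14.50) = 0.438

α = 0.438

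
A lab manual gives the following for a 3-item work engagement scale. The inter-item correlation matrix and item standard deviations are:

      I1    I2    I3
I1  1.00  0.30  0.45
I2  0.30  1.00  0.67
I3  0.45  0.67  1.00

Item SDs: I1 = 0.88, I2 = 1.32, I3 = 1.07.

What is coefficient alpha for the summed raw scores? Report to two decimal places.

Σσ²ᵢ = 0.88² + 1.32² + 1.07² = 3.6617
Covariances σ_ij = r_ij · s_i · s_j:
  σ(I1,I2) = 0.30 × 0.88 × 1.32 = 0.3485
  σ(I1,I3) = 0.45 × 0.88 × 1.07 = 0.4237
  σ(I2,I3) = 0.67 × 1.32 × 1.07 = 0.9463
σ²_T = Σσ²ᵢ + 2·Σσ_ij = 3.6617 + 2 × 1.7185 = 7.0987
α = (3/2)·(1 − 3.6617/7.0987) = 0.73

α = 0.73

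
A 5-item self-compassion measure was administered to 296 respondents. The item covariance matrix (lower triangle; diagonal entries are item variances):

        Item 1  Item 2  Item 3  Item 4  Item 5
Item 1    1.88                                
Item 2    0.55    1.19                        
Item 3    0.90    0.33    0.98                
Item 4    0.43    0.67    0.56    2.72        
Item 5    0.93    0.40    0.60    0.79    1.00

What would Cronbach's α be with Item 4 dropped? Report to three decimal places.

Cronbach's α = 0.793

Remaining items: Item 1, Item 2, Item 3, Item 5 (k = 4).
sum of item variances = 1.88 + 1.19 + 0.98 + 1.00 = 5.05
Var(T) = 5.05 + 2 × 3.71 = 12.47
α (item deleted) = (4/3)·(1 − 5.05/12.47) = 0.793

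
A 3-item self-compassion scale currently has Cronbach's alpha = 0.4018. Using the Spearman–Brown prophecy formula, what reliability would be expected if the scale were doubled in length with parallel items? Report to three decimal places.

Length factor m = 2
α' = m·α / (1 + (m−1)·α)
   = 2 × 0.4018 / (1 + (2 − 1) × 0.4018)
   = 0.8036 / 1.4018 = 0.573

predicted reliability = 0.573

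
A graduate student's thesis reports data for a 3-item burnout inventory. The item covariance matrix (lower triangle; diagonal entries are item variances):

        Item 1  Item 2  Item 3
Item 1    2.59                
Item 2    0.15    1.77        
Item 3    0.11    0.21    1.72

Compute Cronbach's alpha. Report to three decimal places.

ΣVar(i) = 2.59 + 1.77 + 1.72 = 6.08
Σ_{i<j} σ_ij = 0.47
σ²_T = 6.08 + 2 × 0.47 = 7.02
α = (k/(k−1))·(1 − ΣVar(i)/σ²_T) = (3/2)·(1 − 6.08/7.02) = 0.201

α = 0.201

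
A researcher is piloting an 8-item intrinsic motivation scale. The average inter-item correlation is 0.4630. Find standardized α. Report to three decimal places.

Standardized α = k·r̄ / (1 + (k−1)·r̄) = 8 × 0.4630 / (1 + 7 × 0.4630)
  = 3.7040 / 4.2410 = 0.873

α = 0.873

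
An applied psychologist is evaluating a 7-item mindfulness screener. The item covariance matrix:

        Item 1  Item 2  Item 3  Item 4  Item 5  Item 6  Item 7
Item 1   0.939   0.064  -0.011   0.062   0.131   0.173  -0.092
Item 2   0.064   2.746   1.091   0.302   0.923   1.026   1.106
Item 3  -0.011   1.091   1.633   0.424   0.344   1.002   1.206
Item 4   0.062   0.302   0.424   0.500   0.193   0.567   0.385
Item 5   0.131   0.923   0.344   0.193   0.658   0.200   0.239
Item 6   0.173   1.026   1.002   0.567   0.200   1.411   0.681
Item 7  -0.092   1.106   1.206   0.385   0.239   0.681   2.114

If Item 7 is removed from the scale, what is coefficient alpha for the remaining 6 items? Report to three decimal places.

coefficient alpha = 0.746

Remaining items: Item 1, Item 2, Item 3, Item 4, Item 5, Item 6 (k = 6).
Σσ²ᵢ = 0.939 + 2.746 + 1.633 + 0.500 + 0.658 + 1.411 = 7.887
σ²_total = 7.887 + 2 × 6.491 = 20.869
α (item deleted) = (6/5)·(1 − 7.887/20.869) = 0.746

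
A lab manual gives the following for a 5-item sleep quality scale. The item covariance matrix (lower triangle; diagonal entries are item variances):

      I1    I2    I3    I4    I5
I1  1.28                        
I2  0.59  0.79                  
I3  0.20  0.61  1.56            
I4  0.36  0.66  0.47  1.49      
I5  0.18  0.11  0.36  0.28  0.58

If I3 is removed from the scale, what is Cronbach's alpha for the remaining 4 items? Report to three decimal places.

α = 0.684

Remaining items: I1, I2, I4, I5 (k = 4).
ΣVar(i) = 1.28 + 0.79 + 1.49 + 0.58 = 4.14
σ²_total = 4.14 + 2 × 2.18 = 8.50
α (item deleted) = (4/3)·(1 − 4.14/8.50) = 0.684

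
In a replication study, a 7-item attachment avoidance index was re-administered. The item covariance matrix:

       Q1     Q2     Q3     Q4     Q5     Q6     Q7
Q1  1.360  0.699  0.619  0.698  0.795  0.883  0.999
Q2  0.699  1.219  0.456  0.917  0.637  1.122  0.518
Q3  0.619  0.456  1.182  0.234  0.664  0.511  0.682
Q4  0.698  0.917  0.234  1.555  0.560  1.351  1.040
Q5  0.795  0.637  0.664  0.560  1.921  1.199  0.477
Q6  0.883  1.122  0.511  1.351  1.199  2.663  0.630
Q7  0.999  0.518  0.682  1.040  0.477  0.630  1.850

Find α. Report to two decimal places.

Σσ²ᵢ = 1.360 + 1.219 + 1.182 + 1.555 + 1.921 + 2.663 + 1.850 = 11.750
Sum of the distinct covariances = 15.691
Var(T) = 11.750 + 2 × 15.691 = 43.132
α = (k/(k−1))·(1 − Σσ²ᵢ/Var(T)) = (7/6)·(1 − 11.750/43.132) = 0.85

α = 0.85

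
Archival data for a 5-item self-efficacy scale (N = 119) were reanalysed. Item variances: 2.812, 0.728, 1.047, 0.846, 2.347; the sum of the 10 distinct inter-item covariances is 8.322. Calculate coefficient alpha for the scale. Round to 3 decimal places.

coefficient alpha = 0.852

sum of item variances = 2.812 + 0.728 + 1.047 + 0.846 + 2.347 = 7.780
Sum of distinct covariances = 8.322
Var(T) = sum of item variances + 2·Σcov = 7.780 + 2 × 8.322 = 24.424
α = (5/4)·(1 − 7.780/24.424) = 0.852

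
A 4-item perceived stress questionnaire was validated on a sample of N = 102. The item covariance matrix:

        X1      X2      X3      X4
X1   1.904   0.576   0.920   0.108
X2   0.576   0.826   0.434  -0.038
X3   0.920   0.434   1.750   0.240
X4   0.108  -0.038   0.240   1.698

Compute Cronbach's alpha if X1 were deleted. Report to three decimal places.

α = 0.344

Remaining items: X2, X3, X4 (k = 3).
Σσ²ᵢ = 0.826 + 1.750 + 1.698 = 4.274
σ²_total = 4.274 + 2 × 0.636 = 5.546
α (item deleted) = (3/2)·(1 − 4.274/5.546) = 0.344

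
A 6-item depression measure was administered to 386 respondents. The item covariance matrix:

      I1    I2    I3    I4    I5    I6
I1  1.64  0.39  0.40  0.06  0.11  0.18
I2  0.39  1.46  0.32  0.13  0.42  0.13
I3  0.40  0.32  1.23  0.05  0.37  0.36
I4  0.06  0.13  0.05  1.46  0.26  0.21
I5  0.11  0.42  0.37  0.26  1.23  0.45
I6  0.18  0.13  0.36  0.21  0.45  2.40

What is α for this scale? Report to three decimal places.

ΣVar(i) = 1.64 + 1.46 + 1.23 + 1.46 + 1.23 + 2.40 = 9.42
Sum of off-diagonal covariances = 3.84
Var(T) = 9.42 + 2 × 3.84 = 17.10
α = (k/(k−1))·(1 − ΣVar(i)/Var(T)) = (6/5)·(1 − 9.42/17.10) = 0.539

α = 0.539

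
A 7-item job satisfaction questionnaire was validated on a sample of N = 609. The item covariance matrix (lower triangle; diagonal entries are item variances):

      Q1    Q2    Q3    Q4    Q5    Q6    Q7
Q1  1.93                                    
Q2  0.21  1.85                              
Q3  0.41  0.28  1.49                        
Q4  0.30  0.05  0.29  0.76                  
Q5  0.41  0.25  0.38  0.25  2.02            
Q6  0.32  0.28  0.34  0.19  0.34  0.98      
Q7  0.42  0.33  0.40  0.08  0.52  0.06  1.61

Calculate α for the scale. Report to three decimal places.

ΣVar(i) = 1.93 + 1.85 + 1.49 + 0.76 + 2.02 + 0.98 + 1.61 = 10.64
Sum of the distinct covariances = 6.11
σ²_T = 10.64 + 2 × 6.11 = 22.86
α = (k/(k−1))·(1 − ΣVar(i)/σ²_T) = (7/6)·(1 − 10.64/22.86) = 0.624

α = 0.624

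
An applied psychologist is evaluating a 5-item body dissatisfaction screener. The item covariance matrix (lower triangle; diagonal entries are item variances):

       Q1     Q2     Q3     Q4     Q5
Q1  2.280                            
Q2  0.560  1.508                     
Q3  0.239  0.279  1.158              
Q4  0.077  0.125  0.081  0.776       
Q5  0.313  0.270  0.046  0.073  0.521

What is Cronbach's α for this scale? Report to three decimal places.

Cronbach's α = 0.497

ΣVar(i) = 2.280 + 1.508 + 1.158 + 0.776 + 0.521 = 6.243
Σ_{i<j} σ_ij = 2.063
total variance = 6.243 + 2 × 2.063 = 10.369
α = (k/(k−1))·(1 − ΣVar(i)/total variance) = (5/4)·(1 − 6.243/10.369) = 0.497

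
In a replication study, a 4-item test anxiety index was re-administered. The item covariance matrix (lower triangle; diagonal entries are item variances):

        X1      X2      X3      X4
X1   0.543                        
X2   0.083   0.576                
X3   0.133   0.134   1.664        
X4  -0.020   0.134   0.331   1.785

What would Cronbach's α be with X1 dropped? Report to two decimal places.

α = 0.34

Remaining items: X2, X3, X4 (k = 3).
Σσᵢ² = 0.576 + 1.664 + 1.785 = 4.025
total variance = 4.025 + 2 × 0.599 = 5.223
α (item deleted) = (3/2)·(1 − 4.025/5.223) = 0.34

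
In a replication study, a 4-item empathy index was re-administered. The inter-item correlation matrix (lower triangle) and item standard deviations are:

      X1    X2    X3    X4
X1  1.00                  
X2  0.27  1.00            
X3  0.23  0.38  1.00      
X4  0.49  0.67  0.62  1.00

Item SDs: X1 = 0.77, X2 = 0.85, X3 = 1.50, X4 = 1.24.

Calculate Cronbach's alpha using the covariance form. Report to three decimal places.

Σσ²ᵢ = 0.77² + 0.85² + 1.50² + 1.24² = 5.1030
Covariances σ_ij = r_ij · s_i · s_j:
  σ(X1,X2) = 0.27 × 0.77 × 0.85 = 0.1767
  σ(X1,X3) = 0.23 × 0.77 × 1.50 = 0.2656
  σ(X1,X4) = 0.49 × 0.77 × 1.24 = 0.4679
  σ(X2,X3) = 0.38 × 0.85 × 1.50 = 0.4845
  σ(X2,X4) = 0.67 × 0.85 × 1.24 = 0.7062
  σ(X3,X4) = 0.62 × 1.50 × 1.24 = 1.1532
σ²_T = Σσ²ᵢ + 2·Σσ_ij = 5.1030 + 2 × 3.2541 = 11.6112
α = (4/3)·(1 − 5.1030/11.6112) = 0.747

Cronbach's alpha = 0.747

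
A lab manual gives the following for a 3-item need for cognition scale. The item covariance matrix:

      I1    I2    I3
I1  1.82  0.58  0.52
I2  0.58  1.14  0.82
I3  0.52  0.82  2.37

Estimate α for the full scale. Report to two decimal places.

α = 0.63

Σσᵢ² = 1.82 + 1.14 + 2.37 = 5.33
Sum of off-diagonal covariances = 1.92
σ²_T = 5.33 + 2 × 1.92 = 9.17
α = (k/(k−1))·(1 − Σσᵢ²/σ²_T) = (3/2)·(1 − 5.33/9.17) = 0.63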